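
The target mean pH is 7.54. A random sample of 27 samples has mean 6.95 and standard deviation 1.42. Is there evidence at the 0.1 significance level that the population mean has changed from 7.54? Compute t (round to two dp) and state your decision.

H0: μ = 7.54; H1: μ ≠ 7.54 (one-sample t-test, two-sided).
t = (x̄ − μ₀)/(s/√n) = (6.95 − 7.54)/(1.42/√27) = -2.16
df = n − 1 = 26
Two-sided p-value ≈ 0.040
Since p ≈ 0.040 < α = 0.1, reject H0; the data support H1.

t = -2.16; reject H0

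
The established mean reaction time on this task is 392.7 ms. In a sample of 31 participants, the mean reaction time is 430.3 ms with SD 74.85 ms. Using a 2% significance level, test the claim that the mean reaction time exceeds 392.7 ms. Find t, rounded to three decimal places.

2.797

H0: μ = 392.7; H1: μ > 392.7 (one-sample t-test, right-tailed).
t = (x̄ − μ₀)/(s/√n) = (430.3 − 392.7)/(74.85/√31) = 2.797
df = n − 1 = 30
p-value = P(T ≥ 2.797) ≈ 0.004
Since p ≈ 0.004 < α = 0.02, reject H0; the data support H1.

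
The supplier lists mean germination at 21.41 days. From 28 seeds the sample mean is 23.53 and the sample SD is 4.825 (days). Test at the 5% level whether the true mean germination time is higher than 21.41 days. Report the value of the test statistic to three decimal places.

2.325

H0: μ = 21.41; H1: μ > 21.41 (one-sample t-test, right-tailed).
t = (x̄ − μ₀)/(s/√n) = (23.53 − 21.41)/(4.825/√28) = 2.325
df = n − 1 = 27
p-value = P(T ≥ 2.325) ≈ 0.0139
Since p ≈ 0.0139 < α = 0.05, reject H0; the evidence is statistically significant.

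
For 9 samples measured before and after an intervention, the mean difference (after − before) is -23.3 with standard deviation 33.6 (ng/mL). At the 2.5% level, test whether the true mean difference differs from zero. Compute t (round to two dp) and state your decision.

t = -2.08; fail to reject H0

H0: μ_d = 0; H1: μ_d ≠ 0 (paired t-test on the differences, two-sided).
t = d̄/(s_d/√n) = -23.3/(33.6/√9) = -2.08
df = n − 1 = 8
Two-sided p-value ≈ 0.071
Since p ≈ 0.071 > α = 0.025, fail to reject H0; the data do not provide sufficient evidence against H0.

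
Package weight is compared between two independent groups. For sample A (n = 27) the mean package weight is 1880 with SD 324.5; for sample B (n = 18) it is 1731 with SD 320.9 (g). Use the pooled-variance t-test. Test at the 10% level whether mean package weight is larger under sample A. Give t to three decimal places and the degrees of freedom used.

t = 1.516, df = 43

Let group 1 = sample A, group 2 = sample B. H0: μ_1 = μ_2; H1: μ_1 > μ_2 (two-sample pooled-variance t-test, right-tailed).
s_p² = [(27−1)·324.5² + (18−1)·320.9²]/(27+18−2) = 104382
t = (1880 − 1731)/√[104382·(1/27 + 1/18)] = 1.516
df = n₁ + n₂ − 2 = 43
p-value = P(T ≥ 1.516) ≈ 0.068
Since p ≈ 0.068 < α = 0.1, reject H0; the data support H1.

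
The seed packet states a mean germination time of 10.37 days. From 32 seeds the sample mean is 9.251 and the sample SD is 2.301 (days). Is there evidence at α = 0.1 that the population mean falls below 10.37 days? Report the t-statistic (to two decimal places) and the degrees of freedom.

H0: μ = 10.37; H1: μ < 10.37 (one-sample t-test, left-tailed).
t = (x̄ − μ₀)/(s/√n) = (9.251 − 10.37)/(2.301/√32) = -2.75
df = n − 1 = 31
p-value = P(T ≤ -2.75) ≈ 0.005
Since p ≈ 0.005 < α = 0.1, reject H0; the data support H1.

t = -2.75, df = 31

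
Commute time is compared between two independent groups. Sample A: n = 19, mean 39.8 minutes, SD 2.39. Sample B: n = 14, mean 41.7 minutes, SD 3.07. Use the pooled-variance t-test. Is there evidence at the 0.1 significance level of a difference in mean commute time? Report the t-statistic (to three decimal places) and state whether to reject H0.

Let group 1 = sample A, group 2 = sample B. H0: μ_1 = μ_2; H1: μ_1 ≠ μ_2 (two-sample pooled-variance t-test, two-sided).
s_p² = [(19−1)·2.39² + (14−1)·3.07²]/(19+14−2) = 7.26908
t = (39.8 − 41.7)/√[7.26908·(1/19 + 1/14)] = -2.001
df = n₁ + n₂ − 2 = 31
Two-sided p-value ≈ 0.054
Since p ≈ 0.054 < α = 0.1, reject H0; the data support H1.

t = -2.001; reject H0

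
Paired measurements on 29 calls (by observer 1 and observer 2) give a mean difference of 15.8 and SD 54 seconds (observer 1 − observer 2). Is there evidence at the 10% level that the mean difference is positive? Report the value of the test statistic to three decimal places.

H0: μ_d = 0; H1: μ_d > 0 (paired t-test on the differences, right-tailed).
t = d̄/(s_d/√n) = 15.8/(54/√29) = 1.576
df = n − 1 = 28
p-value = P(T ≥ 1.576) ≈ 0.063
Since p ≈ 0.063 < α = 0.1, reject H0; the data support H1.

1.576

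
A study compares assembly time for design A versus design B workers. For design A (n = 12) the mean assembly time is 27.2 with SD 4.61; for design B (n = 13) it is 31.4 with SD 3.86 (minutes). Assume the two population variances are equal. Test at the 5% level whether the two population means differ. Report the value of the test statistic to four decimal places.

Let group 1 = design A, group 2 = design B. H0: μ_1 = μ_2; H1: μ_1 ≠ μ_2 (two-sample pooled-variance t-test, two-sided).
s_p² = [(12−1)·4.61² + (13−1)·3.86²]/(12+13−2) = 17.9378
t = (27.2 − 31.4)/√[17.9378·(1/12 + 1/13)] = -2.4772
df = n₁ + n₂ − 2 = 23
Two-sided p-value ≈ 0.021
Since p ≈ 0.021 < α = 0.05, reject H0; the data support H1.

-2.4772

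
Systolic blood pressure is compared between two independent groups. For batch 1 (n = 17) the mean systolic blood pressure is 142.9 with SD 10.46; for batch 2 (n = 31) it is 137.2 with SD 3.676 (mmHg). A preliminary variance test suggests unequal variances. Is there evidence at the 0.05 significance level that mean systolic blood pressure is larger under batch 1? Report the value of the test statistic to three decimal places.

Let group 1 = batch 1, group 2 = batch 2. H0: μ_1 = μ_2; H1: μ_1 > μ_2 (Welch's two-sample t-test, right-tailed).
t = (x̄_1 − x̄_2)/√(s_1²/n_1 + s_2²/n_2) = (142.9 − 137.2)/√(10.46²/17 + 3.676²/31) = 2.174
Welch–Satterthwaite df ≈ 18.20
p-value = P(T ≥ 2.174) ≈ 0.0216
Since p ≈ 0.0216 < α = 0.05, reject H0; the evidence is statistically significant.

2.174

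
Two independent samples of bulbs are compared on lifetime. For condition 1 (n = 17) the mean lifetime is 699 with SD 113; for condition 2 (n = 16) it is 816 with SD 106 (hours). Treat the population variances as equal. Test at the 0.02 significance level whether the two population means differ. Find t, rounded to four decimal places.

Let group 1 = condition 1, group 2 = condition 2. H0: μ_1 = μ_2; H1: μ_1 ≠ μ_2 (two-sample pooled-variance t-test, two-sided).
s_p² = [(17−1)·113² + (16−1)·106²]/(17+16−2) = 12027.2
t = (699 − 816)/√[12027.2·(1/17 + 1/16)] = -3.0629
df = n₁ + n₂ − 2 = 31
Two-sided p-value ≈ 0.0045
Since p ≈ 0.0045 < α = 0.02, reject H0; the data support H1.

-3.0629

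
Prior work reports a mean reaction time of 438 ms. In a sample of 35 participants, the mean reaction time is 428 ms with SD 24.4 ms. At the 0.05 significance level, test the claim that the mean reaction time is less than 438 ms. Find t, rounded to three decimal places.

H0: μ = 438; H1: μ < 438 (one-sample t-test, left-tailed).
t = (x̄ − μ₀)/(s/√n) = (428 − 438)/(24.4/√35) = -2.425
df = n − 1 = 34
p-value = P(T ≤ -2.425) ≈ 0.010
Since p ≈ 0.010 < α = 0.05, reject H0; the data support H1.

-2.425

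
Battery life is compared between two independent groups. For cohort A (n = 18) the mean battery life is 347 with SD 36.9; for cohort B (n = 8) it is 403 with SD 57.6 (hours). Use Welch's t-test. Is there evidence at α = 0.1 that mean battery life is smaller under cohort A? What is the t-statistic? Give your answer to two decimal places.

Let group 1 = cohort A, group 2 = cohort B. H0: μ_1 = μ_2; H1: μ_1 < μ_2 (Welch's two-sample t-test, left-tailed).
t = (x̄_1 − x̄_2)/√(s_1²/n_1 + s_2²/n_2) = (347 − 403)/√(36.9²/18 + 57.6²/8) = -2.53
Welch–Satterthwaite df ≈ 9.65
p-value = P(T ≤ -2.53) ≈ 0.0153
Since p ≈ 0.0153 < α = 0.1, reject H0; the evidence is statistically significant.

-2.53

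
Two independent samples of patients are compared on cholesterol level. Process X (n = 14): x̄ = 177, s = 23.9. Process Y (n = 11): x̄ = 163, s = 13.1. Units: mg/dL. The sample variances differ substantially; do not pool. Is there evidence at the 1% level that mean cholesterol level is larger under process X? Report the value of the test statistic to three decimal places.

1.864

Let group 1 = process X, group 2 = process Y. H0: μ_1 = μ_2; H1: μ_1 > μ_2 (Welch's two-sample t-test, right-tailed).
t = (x̄_1 − x̄_2)/√(s_1²/n_1 + s_2²/n_2) = (177 − 163)/√(23.9²/14 + 13.1²/11) = 1.864
Welch–Satterthwaite df ≈ 20.87
p-value = P(T ≥ 1.864) ≈ 0.038
Since p ≈ 0.038 > α = 0.01, fail to reject H0; the data do not provide sufficient evidence against H0.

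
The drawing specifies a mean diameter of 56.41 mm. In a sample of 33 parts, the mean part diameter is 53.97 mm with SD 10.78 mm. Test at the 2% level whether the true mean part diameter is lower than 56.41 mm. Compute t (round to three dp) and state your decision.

H0: μ = 56.41; H1: μ < 56.41 (one-sample t-test, left-tailed).
t = (x̄ − μ₀)/(s/√n) = (53.97 − 56.41)/(10.78/√33) = -1.300
df = n − 1 = 32
p-value = P(T ≤ -1.300) ≈ 0.1014
Since p ≈ 0.1014 > α = 0.02, fail to reject H0; the data do not provide sufficient evidence against H0.

t = -1.300; fail to reject H0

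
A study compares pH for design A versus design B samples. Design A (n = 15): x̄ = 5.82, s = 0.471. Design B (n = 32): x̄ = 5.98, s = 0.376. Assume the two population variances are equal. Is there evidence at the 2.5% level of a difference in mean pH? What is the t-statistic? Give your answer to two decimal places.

-1.25

Let group 1 = design A, group 2 = design B. H0: μ_1 = μ_2; H1: μ_1 ≠ μ_2 (two-sample pooled-variance t-test, two-sided).
s_p² = [(15−1)·0.471² + (32−1)·0.376²]/(15+32−2) = 0.16641
t = (5.82 − 5.98)/√[0.16641·(1/15 + 1/32)] = -1.25
df = n₁ + n₂ − 2 = 45
Two-sided p-value ≈ 0.217
Since p ≈ 0.217 > α = 0.025, fail to reject H0; the evidence is not statistically significant.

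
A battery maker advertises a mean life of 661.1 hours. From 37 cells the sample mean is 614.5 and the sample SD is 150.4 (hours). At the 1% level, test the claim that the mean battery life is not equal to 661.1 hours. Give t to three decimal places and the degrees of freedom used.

H0: μ = 661.1; H1: μ ≠ 661.1 (one-sample t-test, two-sided).
t = (x̄ − μ₀)/(s/√n) = (614.5 − 661.1)/(150.4/√37) = -1.885
df = n − 1 = 36
Two-sided p-value ≈ 0.068
Since p ≈ 0.068 > α = 0.01, fail to reject H0; the data do not provide sufficient evidence against H0.

t = -1.885, df = 36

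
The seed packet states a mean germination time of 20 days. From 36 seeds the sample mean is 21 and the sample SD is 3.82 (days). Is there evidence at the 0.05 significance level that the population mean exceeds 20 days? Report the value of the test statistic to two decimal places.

1.57

H0: μ = 20; H1: μ > 20 (one-sample t-test, right-tailed).
t = (x̄ − μ₀)/(s/√n) = (21 − 20)/(3.82/√36) = 1.57
df = n − 1 = 35
p-value = P(T ≥ 1.57) ≈ 0.0626
Since p ≈ 0.0626 > α = 0.05, fail to reject H0; the data do not provide sufficient evidence against H0.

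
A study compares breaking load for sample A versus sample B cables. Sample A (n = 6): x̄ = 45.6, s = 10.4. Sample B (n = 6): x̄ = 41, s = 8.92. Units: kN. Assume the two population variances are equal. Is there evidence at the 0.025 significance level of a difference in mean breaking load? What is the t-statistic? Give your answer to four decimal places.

Let group 1 = sample A, group 2 = sample B. H0: μ_1 = μ_2; H1: μ_1 ≠ μ_2 (two-sample pooled-variance t-test, two-sided).
s_p² = [(6−1)·10.4² + (6−1)·8.92²]/(6+6−2) = 93.8632
t = (45.6 − 41)/√[93.8632·(1/6 + 1/6)] = 0.8224
df = n₁ + n₂ − 2 = 10
Two-sided p-value ≈ 0.4300
Since p ≈ 0.4300 > α = 0.025, fail to reject H0; the data do not provide sufficient evidence against H0.

0.8224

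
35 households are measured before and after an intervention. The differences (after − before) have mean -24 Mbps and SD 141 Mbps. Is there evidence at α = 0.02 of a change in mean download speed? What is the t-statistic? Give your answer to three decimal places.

H0: μ_d = 0; H1: μ_d ≠ 0 (paired t-test on the differences, two-sided).
t = d̄/(s_d/√n) = -24/(141/√35) = -1.007
df = n − 1 = 34
Two-sided p-value ≈ 0.321
Since p ≈ 0.321 > α = 0.02, fail to reject H0; the data do not provide sufficient evidence against H0.

-1.007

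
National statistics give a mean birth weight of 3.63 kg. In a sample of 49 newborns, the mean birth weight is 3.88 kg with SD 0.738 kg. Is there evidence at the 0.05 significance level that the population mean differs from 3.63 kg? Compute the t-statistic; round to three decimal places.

H0: μ = 3.63; H1: μ ≠ 3.63 (one-sample t-test, two-sided).
t = (x̄ − μ₀)/(s/√n) = (3.88 − 3.63)/(0.738/√49) = 2.371
df = n − 1 = 48
Two-sided p-value ≈ 0.022
Since p ≈ 0.022 < α = 0.05, reject H0; the data support H1.

2.371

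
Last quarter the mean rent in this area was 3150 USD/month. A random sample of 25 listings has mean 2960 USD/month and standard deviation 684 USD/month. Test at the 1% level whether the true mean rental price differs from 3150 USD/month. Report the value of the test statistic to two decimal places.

-1.39

H0: μ = 3150; H1: μ ≠ 3150 (one-sample t-test, two-sided).
t = (x̄ − μ₀)/(s/√n) = (2960 − 3150)/(684/√25) = -1.39
df = n − 1 = 24
Two-sided p-value ≈ 0.1776
Since p ≈ 0.1776 > α = 0.01, fail to reject H0; the evidence is not statistically significant.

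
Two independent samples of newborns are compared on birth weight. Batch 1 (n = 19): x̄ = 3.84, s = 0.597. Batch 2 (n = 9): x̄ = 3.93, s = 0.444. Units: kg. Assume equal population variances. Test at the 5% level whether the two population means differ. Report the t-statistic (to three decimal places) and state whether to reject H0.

Let group 1 = batch 1, group 2 = batch 2. H0: μ_1 = μ_2; H1: μ_1 ≠ μ_2 (two-sample pooled-variance t-test, two-sided).
s_p² = [(19−1)·0.597² + (9−1)·0.444²]/(19+9−2) = 0.307402
t = (3.84 − 3.93)/√[0.307402·(1/19 + 1/9)] = -0.401
df = n₁ + n₂ − 2 = 26
Two-sided p-value ≈ 0.6916
Since p ≈ 0.6916 > α = 0.05, fail to reject H0; the data do not provide sufficient evidence against H0.

t = -0.401; fail to reject H0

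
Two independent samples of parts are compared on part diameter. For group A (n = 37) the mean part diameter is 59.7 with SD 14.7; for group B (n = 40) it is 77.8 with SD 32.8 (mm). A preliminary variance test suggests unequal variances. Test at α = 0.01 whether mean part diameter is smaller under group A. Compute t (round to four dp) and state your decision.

t = -3.1635; reject H0

Let group 1 = group A, group 2 = group B. H0: μ_1 = μ_2; H1: μ_1 < μ_2 (Welch's two-sample t-test, left-tailed).
t = (x̄_1 − x̄_2)/√(s_1²/n_1 + s_2²/n_2) = (59.7 − 77.8)/√(14.7²/37 + 32.8²/40) = -3.1635
Welch–Satterthwaite df ≈ 54.97
p-value = P(T ≤ -3.1635) ≈ 0.0013
Since p ≈ 0.0013 < α = 0.01, reject H0; the data support H1.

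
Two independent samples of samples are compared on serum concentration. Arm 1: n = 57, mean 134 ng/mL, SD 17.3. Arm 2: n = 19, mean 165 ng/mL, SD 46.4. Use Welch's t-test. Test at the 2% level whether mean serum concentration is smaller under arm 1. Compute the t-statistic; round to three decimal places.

-2.847

Let group 1 = arm 1, group 2 = arm 2. H0: μ_1 = μ_2; H1: μ_1 < μ_2 (Welch's two-sample t-test, left-tailed).
t = (x̄_1 − x̄_2)/√(s_1²/n_1 + s_2²/n_2) = (134 − 165)/√(17.3²/57 + 46.4²/19) = -2.847
Welch–Satterthwaite df ≈ 19.69
p-value = P(T ≤ -2.847) ≈ 0.0050
Since p ≈ 0.0050 < α = 0.02, reject H0; the data support H1.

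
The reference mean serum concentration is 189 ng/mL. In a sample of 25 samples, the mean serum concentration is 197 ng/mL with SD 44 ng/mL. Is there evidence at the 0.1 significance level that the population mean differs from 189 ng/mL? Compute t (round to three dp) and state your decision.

H0: μ = 189; H1: μ ≠ 189 (one-sample t-test, two-sided).
t = (x̄ − μ₀)/(s/√n) = (197 − 189)/(44/√25) = 0.909
df = n − 1 = 24
Two-sided p-value ≈ 0.372
Since p ≈ 0.372 > α = 0.1, fail to reject H0; the evidence is not statistically significant.

t = 0.909; fail to reject H0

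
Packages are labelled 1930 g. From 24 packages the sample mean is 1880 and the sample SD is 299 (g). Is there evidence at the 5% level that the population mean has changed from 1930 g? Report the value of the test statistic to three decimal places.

H0: μ = 1930; H1: μ ≠ 1930 (one-sample t-test, two-sided).
t = (x̄ − μ₀)/(s/√n) = (1880 − 1930)/(299/√24) = -0.819
df = n − 1 = 23
Two-sided p-value ≈ 0.4211
Since p ≈ 0.4211 > α = 0.05, fail to reject H0; the evidence is not statistically significant.

-0.819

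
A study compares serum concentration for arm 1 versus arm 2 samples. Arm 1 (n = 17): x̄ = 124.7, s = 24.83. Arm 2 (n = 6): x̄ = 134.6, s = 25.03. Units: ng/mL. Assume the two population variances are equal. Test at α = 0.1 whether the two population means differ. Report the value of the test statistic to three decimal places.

Let group 1 = arm 1, group 2 = arm 2. H0: μ_1 = μ_2; H1: μ_1 ≠ μ_2 (two-sample pooled-variance t-test, two-sided).
s_p² = [(17−1)·24.83² + (6−1)·25.03²]/(17+6−2) = 618.903
t = (124.7 − 134.6)/√[618.903·(1/17 + 1/6)] = -0.838
df = n₁ + n₂ − 2 = 21
Two-sided p-value ≈ 0.4115
Since p ≈ 0.4115 > α = 0.1, fail to reject H0; the evidence is not statistically significant.

-0.838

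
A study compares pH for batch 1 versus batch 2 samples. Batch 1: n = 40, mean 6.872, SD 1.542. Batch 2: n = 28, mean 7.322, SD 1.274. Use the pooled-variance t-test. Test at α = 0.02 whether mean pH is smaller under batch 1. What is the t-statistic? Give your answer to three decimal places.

-1.270

Let group 1 = batch 1, group 2 = batch 2. H0: μ_1 = μ_2; H1: μ_1 < μ_2 (two-sample pooled-variance t-test, left-tailed).
s_p² = [(40−1)·1.542² + (28−1)·1.274²]/(40+28−2) = 2.06903
t = (6.872 − 7.322)/√[2.06903·(1/40 + 1/28)] = -1.270
df = n₁ + n₂ − 2 = 66
p-value = P(T ≤ -1.270) ≈ 0.104
Since p ≈ 0.104 > α = 0.02, fail to reject H0; the data do not provide sufficient evidence against H0.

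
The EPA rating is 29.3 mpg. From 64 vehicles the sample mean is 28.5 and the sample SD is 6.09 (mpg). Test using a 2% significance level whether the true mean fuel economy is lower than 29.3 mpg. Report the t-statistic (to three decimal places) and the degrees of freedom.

t = -1.051, df = 63

H0: μ = 29.3; H1: μ < 29.3 (one-sample t-test, left-tailed).
t = (x̄ − μ₀)/(s/√n) = (28.5 − 29.3)/(6.09/√64) = -1.051
df = n − 1 = 63
p-value = P(T ≤ -1.051) ≈ 0.149
Since p ≈ 0.149 > α = 0.02, fail to reject H0; the evidence is not statistically significant.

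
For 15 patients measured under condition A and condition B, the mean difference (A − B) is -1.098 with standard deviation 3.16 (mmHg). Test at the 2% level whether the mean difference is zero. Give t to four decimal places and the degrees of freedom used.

H0: μ_d = 0; H1: μ_d ≠ 0 (paired t-test on the differences, two-sided).
t = d̄/(s_d/√n) = -1.098/(3.16/√15) = -1.3457
df = n − 1 = 14
Two-sided p-value ≈ 0.200
Since p ≈ 0.200 > α = 0.02, fail to reject H0; the evidence is not statistically significant.

t = -1.3457, df = 14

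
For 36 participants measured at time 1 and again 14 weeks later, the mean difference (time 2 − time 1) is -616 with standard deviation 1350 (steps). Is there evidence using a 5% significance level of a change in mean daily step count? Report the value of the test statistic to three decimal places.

-2.738

H0: μ_d = 0; H1: μ_d ≠ 0 (paired t-test on the differences, two-sided).
t = d̄/(s_d/√n) = -616/(1350/√36) = -2.738
df = n − 1 = 35
Two-sided p-value ≈ 0.010
Since p ≈ 0.010 < α = 0.05, reject H0; the data support H1.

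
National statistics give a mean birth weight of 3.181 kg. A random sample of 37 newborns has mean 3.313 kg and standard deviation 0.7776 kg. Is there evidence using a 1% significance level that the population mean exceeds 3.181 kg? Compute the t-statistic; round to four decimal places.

H0: μ = 3.181; H1: μ > 3.181 (one-sample t-test, right-tailed).
t = (x̄ − μ₀)/(s/√n) = (3.313 − 3.181)/(0.7776/√37) = 1.0326
df = n − 1 = 36
p-value = P(T ≥ 1.0326) ≈ 0.154
Since p ≈ 0.154 > α = 0.01, fail to reject H0; the data do not provide sufficient evidence against H0.

1.0326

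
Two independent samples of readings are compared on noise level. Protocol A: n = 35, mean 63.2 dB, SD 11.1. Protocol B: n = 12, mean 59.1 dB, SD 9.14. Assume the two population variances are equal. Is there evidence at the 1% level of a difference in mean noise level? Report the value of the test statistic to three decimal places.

Let group 1 = protocol A, group 2 = protocol B. H0: μ_1 = μ_2; H1: μ_1 ≠ μ_2 (two-sample pooled-variance t-test, two-sided).
s_p² = [(35−1)·11.1² + (12−1)·9.14²]/(35+12−2) = 113.513
t = (63.2 − 59.1)/√[113.513·(1/35 + 1/12)] = 1.150
df = n₁ + n₂ − 2 = 45
Two-sided p-value ≈ 0.2561
Since p ≈ 0.2561 > α = 0.01, fail to reject H0; the evidence is not statistically significant.

1.150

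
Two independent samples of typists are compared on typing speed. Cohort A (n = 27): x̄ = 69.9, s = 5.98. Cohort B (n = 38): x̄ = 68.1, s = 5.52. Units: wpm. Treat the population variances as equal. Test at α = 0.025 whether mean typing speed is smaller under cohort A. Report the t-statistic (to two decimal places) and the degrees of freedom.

Let group 1 = cohort A, group 2 = cohort B. H0: μ_1 = μ_2; H1: μ_1 < μ_2 (two-sample pooled-variance t-test, left-tailed).
s_p² = [(27−1)·5.98² + (38−1)·5.52²]/(27+38−2) = 32.6536
t = (69.9 − 68.1)/√[32.6536·(1/27 + 1/38)] = 1.25
df = n₁ + n₂ − 2 = 63
p-value = P(T ≤ 1.25) ≈ 0.8923
Since p ≈ 0.8923 > α = 0.025, fail to reject H0; the evidence is not statistically significant.

t = 1.25, df = 63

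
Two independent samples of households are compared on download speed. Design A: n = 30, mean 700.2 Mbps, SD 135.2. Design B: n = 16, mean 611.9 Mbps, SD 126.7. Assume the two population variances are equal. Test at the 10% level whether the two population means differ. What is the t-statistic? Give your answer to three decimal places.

Let group 1 = design A, group 2 = design B. H0: μ_1 = μ_2; H1: μ_1 ≠ μ_2 (two-sample pooled-variance t-test, two-sided).
s_p² = [(30−1)·135.2² + (16−1)·126.7²]/(30+16−2) = 17520.1
t = (700.2 − 611.9)/√[17520.1·(1/30 + 1/16)] = 2.155
df = n₁ + n₂ − 2 = 44
Two-sided p-value ≈ 0.0367
Since p ≈ 0.0367 < α = 0.1, reject H0; the evidence is statistically significant.

2.155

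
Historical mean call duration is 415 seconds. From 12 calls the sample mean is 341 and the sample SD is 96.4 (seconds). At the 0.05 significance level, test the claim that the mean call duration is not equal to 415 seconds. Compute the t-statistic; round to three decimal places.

-2.659

H0: μ = 415; H1: μ ≠ 415 (one-sample t-test, two-sided).
t = (x̄ − μ₀)/(s/√n) = (341 − 415)/(96.4/√12) = -2.659
df = n − 1 = 11
Two-sided p-value ≈ 0.0222
Since p ≈ 0.0222 < α = 0.05, reject H0; the data support H1.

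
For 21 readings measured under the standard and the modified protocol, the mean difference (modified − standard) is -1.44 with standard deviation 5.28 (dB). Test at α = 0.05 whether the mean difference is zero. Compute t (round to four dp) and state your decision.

t = -1.2498; fail to reject H0

H0: μ_d = 0; H1: μ_d ≠ 0 (paired t-test on the differences, two-sided).
t = d̄/(s_d/√n) = -1.44/(5.28/√21) = -1.2498
df = n − 1 = 20
Two-sided p-value ≈ 0.2258
Since p ≈ 0.2258 > α = 0.05, fail to reject H0; the evidence is not statistically significant.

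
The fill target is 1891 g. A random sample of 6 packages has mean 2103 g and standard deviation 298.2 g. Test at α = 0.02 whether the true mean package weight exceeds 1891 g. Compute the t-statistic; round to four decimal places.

1.7414

H0: μ = 1891; H1: μ > 1891 (one-sample t-test, right-tailed).
t = (x̄ − μ₀)/(s/√n) = (2103 − 1891)/(298.2/√6) = 1.7414
df = n − 1 = 5
p-value = P(T ≥ 1.7414) ≈ 0.0710
Since p ≈ 0.0710 > α = 0.02, fail to reject H0; the data do not provide sufficient evidence against H0.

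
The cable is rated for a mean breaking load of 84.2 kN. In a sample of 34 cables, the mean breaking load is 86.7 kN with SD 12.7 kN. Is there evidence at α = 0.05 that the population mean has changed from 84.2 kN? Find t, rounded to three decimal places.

H0: μ = 84.2; H1: μ ≠ 84.2 (one-sample t-test, two-sided).
t = (x̄ − μ₀)/(s/√n) = (86.7 − 84.2)/(12.7/√34) = 1.148
df = n − 1 = 33
Two-sided p-value ≈ 0.2593
Since p ≈ 0.2593 > α = 0.05, fail to reject H0; the data do not provide sufficient evidence against H0.

1.148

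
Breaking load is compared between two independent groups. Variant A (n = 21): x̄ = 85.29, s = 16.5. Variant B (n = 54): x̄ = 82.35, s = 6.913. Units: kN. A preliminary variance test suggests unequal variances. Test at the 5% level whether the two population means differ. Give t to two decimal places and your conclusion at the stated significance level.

t = 0.79; fail to reject H0

Let group 1 = variant A, group 2 = variant B. H0: μ_1 = μ_2; H1: μ_1 ≠ μ_2 (Welch's two-sample t-test, two-sided).
t = (x̄_1 − x̄_2)/√(s_1²/n_1 + s_2²/n_2) = (85.29 − 82.35)/√(16.5²/21 + 6.913²/54) = 0.79
Welch–Satterthwaite df ≈ 22.78
Two-sided p-value ≈ 0.438
Since p ≈ 0.438 > α = 0.05, fail to reject H0; the evidence is not statistically significant.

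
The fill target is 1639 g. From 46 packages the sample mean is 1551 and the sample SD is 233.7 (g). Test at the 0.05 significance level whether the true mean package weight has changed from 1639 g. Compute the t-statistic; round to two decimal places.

-2.55

H0: μ = 1639; H1: μ ≠ 1639 (one-sample t-test, two-sided).
t = (x̄ − μ₀)/(s/√n) = (1551 − 1639)/(233.7/√46) = -2.55
df = n − 1 = 45
Two-sided p-value ≈ 0.014
Since p ≈ 0.014 < α = 0.05, reject H0; the evidence is statistically significant.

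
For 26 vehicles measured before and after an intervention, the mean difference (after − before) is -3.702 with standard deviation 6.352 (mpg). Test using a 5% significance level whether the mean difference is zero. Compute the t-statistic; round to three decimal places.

H0: μ_d = 0; H1: μ_d ≠ 0 (paired t-test on the differences, two-sided).
t = d̄/(s_d/√n) = -3.702/(6.352/√26) = -2.972
df = n − 1 = 25
Two-sided p-value ≈ 0.006
Since p ≈ 0.006 < α = 0.05, reject H0; the data support H1.

-2.972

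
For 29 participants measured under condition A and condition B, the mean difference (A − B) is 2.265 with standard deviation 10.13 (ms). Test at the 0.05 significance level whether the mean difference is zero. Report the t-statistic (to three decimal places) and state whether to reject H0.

H0: μ_d = 0; H1: μ_d ≠ 0 (paired t-test on the differences, two-sided).
t = d̄/(s_d/√n) = 2.265/(10.13/√29) = 1.204
df = n − 1 = 28
Two-sided p-value ≈ 0.239
Since p ≈ 0.239 > α = 0.05, fail to reject H0; the data do not provide sufficient evidence against H0.

t = 1.204; fail to reject H0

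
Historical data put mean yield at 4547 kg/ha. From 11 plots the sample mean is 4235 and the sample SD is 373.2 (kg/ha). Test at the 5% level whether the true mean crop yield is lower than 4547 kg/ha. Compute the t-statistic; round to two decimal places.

-2.77

H0: μ = 4547; H1: μ < 4547 (one-sample t-test, left-tailed).
t = (x̄ − μ₀)/(s/√n) = (4235 − 4547)/(373.2/√11) = -2.77
df = n − 1 = 10
p-value = P(T ≤ -2.77) ≈ 0.0098
Since p ≈ 0.0098 < α = 0.05, reject H0; the data support H1.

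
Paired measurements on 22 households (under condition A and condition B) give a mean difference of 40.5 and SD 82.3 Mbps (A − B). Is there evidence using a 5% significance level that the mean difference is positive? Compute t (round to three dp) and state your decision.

t = 2.308; reject H0

H0: μ_d = 0; H1: μ_d > 0 (paired t-test on the differences, right-tailed).
t = d̄/(s_d/√n) = 40.5/(82.3/√22) = 2.308
df = n − 1 = 21
p-value = P(T ≥ 2.308) ≈ 0.0156
Since p ≈ 0.0156 < α = 0.05, reject H0; the evidence is statistically significant.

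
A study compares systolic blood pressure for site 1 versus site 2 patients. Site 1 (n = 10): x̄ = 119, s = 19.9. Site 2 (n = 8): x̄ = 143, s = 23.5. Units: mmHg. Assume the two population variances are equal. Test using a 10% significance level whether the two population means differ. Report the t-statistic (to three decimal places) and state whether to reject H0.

t = -2.348; reject H0

Let group 1 = site 1, group 2 = site 2. H0: μ_1 = μ_2; H1: μ_1 ≠ μ_2 (two-sample pooled-variance t-test, two-sided).
s_p² = [(10−1)·19.9² + (8−1)·23.5²]/(10+8−2) = 464.365
t = (119 − 143)/√[464.365·(1/10 + 1/8)] = -2.348
df = n₁ + n₂ − 2 = 16
Two-sided p-value ≈ 0.032
Since p ≈ 0.032 < α = 0.1, reject H0; the evidence is statistically significant.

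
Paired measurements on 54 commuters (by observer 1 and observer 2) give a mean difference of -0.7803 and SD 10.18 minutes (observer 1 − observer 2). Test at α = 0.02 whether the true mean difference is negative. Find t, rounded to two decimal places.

H0: μ_d = 0; H1: μ_d < 0 (paired t-test on the differences, left-tailed).
t = d̄/(s_d/√n) = -0.7803/(10.18/√54) = -0.56
df = n − 1 = 53
p-value = P(T ≤ -0.56) ≈ 0.288
Since p ≈ 0.288 > α = 0.02, fail to reject H0; the data do not provide sufficient evidence against H0.

-0.56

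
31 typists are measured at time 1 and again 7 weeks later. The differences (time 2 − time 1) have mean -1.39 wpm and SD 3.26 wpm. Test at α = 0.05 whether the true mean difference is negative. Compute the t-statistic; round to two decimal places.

-2.37

H0: μ_d = 0; H1: μ_d < 0 (paired t-test on the differences, left-tailed).
t = d̄/(s_d/√n) = -1.39/(3.26/√31) = -2.37
df = n − 1 = 30
p-value = P(T ≤ -2.37) ≈ 0.0121
Since p ≈ 0.0121 < α = 0.05, reject H0; the evidence is statistically significant.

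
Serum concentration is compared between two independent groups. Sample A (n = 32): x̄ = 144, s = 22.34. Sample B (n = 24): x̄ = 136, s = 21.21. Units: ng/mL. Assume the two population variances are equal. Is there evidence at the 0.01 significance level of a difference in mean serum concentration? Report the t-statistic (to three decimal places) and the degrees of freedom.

t = 1.355, df = 54

Let group 1 = sample A, group 2 = sample B. H0: μ_1 = μ_2; H1: μ_1 ≠ μ_2 (two-sample pooled-variance t-test, two-sided).
s_p² = [(32−1)·22.34² + (24−1)·21.21²]/(32+24−2) = 478.115
t = (144 − 136)/√[478.115·(1/32 + 1/24)] = 1.355
df = n₁ + n₂ − 2 = 54
Two-sided p-value ≈ 0.1811
Since p ≈ 0.1811 > α = 0.01, fail to reject H0; the evidence is not statistically significant.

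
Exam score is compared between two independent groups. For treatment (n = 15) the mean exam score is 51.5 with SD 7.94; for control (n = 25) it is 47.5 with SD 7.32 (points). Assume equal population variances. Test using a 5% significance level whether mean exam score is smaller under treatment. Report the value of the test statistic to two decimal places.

1.62

Let group 1 = treatment, group 2 = control. H0: μ_1 = μ_2; H1: μ_1 < μ_2 (two-sample pooled-variance t-test, left-tailed).
s_p² = [(15−1)·7.94² + (25−1)·7.32²]/(15+25−2) = 57.0681
t = (51.5 − 47.5)/√[57.0681·(1/15 + 1/25)] = 1.62
df = n₁ + n₂ − 2 = 38
p-value = P(T ≤ 1.62) ≈ 0.943
Since p ≈ 0.943 > α = 0.05, fail to reject H0; the evidence is not statistically significant.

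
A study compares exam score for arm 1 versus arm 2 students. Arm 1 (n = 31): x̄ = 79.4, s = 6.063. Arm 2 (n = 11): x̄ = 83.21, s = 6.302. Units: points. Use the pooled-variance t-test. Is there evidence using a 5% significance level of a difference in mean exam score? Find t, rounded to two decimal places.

Let group 1 = arm 1, group 2 = arm 2. H0: μ_1 = μ_2; H1: μ_1 ≠ μ_2 (two-sample pooled-variance t-test, two-sided).
s_p² = [(31−1)·6.063² + (11−1)·6.302²]/(31+11−2) = 37.4988
t = (79.4 − 83.21)/√[37.4988·(1/31 + 1/11)] = -1.77
df = n₁ + n₂ − 2 = 40
Two-sided p-value ≈ 0.0839
Since p ≈ 0.0839 > α = 0.05, fail to reject H0; the data do not provide sufficient evidence against H0.

-1.77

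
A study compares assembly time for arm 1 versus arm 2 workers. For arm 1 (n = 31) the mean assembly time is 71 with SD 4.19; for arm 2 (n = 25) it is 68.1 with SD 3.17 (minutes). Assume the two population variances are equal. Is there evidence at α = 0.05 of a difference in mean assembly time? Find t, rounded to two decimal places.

Let group 1 = arm 1, group 2 = arm 2. H0: μ_1 = μ_2; H1: μ_1 ≠ μ_2 (two-sample pooled-variance t-test, two-sided).
s_p² = [(31−1)·4.19² + (25−1)·3.17²]/(31+25−2) = 14.2196
t = (71 − 68.1)/√[14.2196·(1/31 + 1/25)] = 2.86
df = n₁ + n₂ − 2 = 54
Two-sided p-value ≈ 0.0060
Since p ≈ 0.0060 < α = 0.05, reject H0; the data support H1.

2.86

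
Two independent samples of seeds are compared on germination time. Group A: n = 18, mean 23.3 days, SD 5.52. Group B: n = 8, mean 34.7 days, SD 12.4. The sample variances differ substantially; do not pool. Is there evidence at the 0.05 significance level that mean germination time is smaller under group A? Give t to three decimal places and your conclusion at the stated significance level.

Let group 1 = group A, group 2 = group B. H0: μ_1 = μ_2; H1: μ_1 < μ_2 (Welch's two-sample t-test, left-tailed).
t = (x̄_1 − x̄_2)/√(s_1²/n_1 + s_2²/n_2) = (23.3 − 34.7)/√(5.52²/18 + 12.4²/8) = -2.493
Welch–Satterthwaite df ≈ 8.26
p-value = P(T ≤ -2.493) ≈ 0.018
Since p ≈ 0.018 < α = 0.05, reject H0; the data support H1.

t = -2.493; reject H0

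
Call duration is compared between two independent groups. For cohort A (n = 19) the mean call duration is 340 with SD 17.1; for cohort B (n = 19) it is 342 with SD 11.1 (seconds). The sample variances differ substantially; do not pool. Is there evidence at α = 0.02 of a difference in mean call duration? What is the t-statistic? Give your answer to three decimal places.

Let group 1 = cohort A, group 2 = cohort B. H0: μ_1 = μ_2; H1: μ_1 ≠ μ_2 (Welch's two-sample t-test, two-sided).
t = (x̄_1 − x̄_2)/√(s_1²/n_1 + s_2²/n_2) = (340 − 342)/√(17.1²/19 + 11.1²/19) = -0.428
Welch–Satterthwaite df ≈ 30.88
Two-sided p-value ≈ 0.6719
Since p ≈ 0.6719 > α = 0.02, fail to reject H0; the evidence is not statistically significant.

-0.428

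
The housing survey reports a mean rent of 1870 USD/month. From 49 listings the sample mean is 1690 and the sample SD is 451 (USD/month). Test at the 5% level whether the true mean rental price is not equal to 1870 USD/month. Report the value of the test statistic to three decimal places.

H0: μ = 1870; H1: μ ≠ 1870 (one-sample t-test, two-sided).
t = (x̄ − μ₀)/(s/√n) = (1690 − 1870)/(451/√49) = -2.794
df = n − 1 = 48
Two-sided p-value ≈ 0.007
Since p ≈ 0.007 < α = 0.05, reject H0; the evidence is statistically significant.

-2.794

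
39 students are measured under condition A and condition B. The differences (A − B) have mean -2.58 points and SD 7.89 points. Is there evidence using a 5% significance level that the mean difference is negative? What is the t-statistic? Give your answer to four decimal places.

-2.0421

H0: μ_d = 0; H1: μ_d < 0 (paired t-test on the differences, left-tailed).
t = d̄/(s_d/√n) = -2.58/(7.89/√39) = -2.0421
df = n − 1 = 38
p-value = P(T ≤ -2.0421) ≈ 0.0241
Since p ≈ 0.0241 < α = 0.05, reject H0; the data support H1.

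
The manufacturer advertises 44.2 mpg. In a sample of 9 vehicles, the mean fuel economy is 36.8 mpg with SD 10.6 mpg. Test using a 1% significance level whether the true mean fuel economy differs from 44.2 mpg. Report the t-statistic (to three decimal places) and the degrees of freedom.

t = -2.094, df = 8

H0: μ = 44.2; H1: μ ≠ 44.2 (one-sample t-test, two-sided).
t = (x̄ − μ₀)/(s/√n) = (36.8 − 44.2)/(10.6/√9) = -2.094
df = n − 1 = 8
Two-sided p-value ≈ 0.0695
Since p ≈ 0.0695 > α = 0.01, fail to reject H0; the data do not provide sufficient evidence against H0.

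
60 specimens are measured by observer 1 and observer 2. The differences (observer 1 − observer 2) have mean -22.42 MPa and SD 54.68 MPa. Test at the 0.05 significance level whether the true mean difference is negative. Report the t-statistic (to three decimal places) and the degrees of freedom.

H0: μ_d = 0; H1: μ_d < 0 (paired t-test on the differences, left-tailed).
t = d̄/(s_d/√n) = -22.42/(54.68/√60) = -3.176
df = n − 1 = 59
p-value = P(T ≤ -3.176) ≈ 0.0012
Since p ≈ 0.0012 < α = 0.05, reject H0; the data support H1.

t = -3.176, df = 59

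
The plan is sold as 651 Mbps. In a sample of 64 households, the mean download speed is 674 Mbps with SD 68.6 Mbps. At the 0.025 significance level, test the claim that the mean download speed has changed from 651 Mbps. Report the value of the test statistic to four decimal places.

2.6822

H0: μ = 651; H1: μ ≠ 651 (one-sample t-test, two-sided).
t = (x̄ − μ₀)/(s/√n) = (674 − 651)/(68.6/√64) = 2.6822
df = n − 1 = 63
Two-sided p-value ≈ 0.0093
Since p ≈ 0.0093 < α = 0.025, reject H0; the data support H1.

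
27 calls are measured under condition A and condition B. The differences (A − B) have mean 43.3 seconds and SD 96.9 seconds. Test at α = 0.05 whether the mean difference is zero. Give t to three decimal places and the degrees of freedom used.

t = 2.322, df = 26

H0: μ_d = 0; H1: μ_d ≠ 0 (paired t-test on the differences, two-sided).
t = d̄/(s_d/√n) = 43.3/(96.9/√27) = 2.322
df = n − 1 = 26
Two-sided p-value ≈ 0.028
Since p ≈ 0.028 < α = 0.05, reject H0; the evidence is statistically significant.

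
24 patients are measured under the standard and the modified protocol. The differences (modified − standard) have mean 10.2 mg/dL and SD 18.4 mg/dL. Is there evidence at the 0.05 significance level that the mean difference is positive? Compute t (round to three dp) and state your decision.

H0: μ_d = 0; H1: μ_d > 0 (paired t-test on the differences, right-tailed).
t = d̄/(s_d/√n) = 10.2/(18.4/√24) = 2.716
df = n − 1 = 23
p-value = P(T ≥ 2.716) ≈ 0.0062
Since p ≈ 0.0062 < α = 0.05, reject H0; the evidence is statistically significant.

t = 2.716; reject H0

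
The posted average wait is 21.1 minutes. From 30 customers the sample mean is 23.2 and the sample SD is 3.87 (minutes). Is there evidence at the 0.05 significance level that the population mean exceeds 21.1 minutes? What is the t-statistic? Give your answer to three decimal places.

H0: μ = 21.1; H1: μ > 21.1 (one-sample t-test, right-tailed).
t = (x̄ − μ₀)/(s/√n) = (23.2 − 21.1)/(3.87/√30) = 2.972
df = n − 1 = 29
p-value = P(T ≥ 2.972) ≈ 0.003
Since p ≈ 0.003 < α = 0.05, reject H0; the evidence is statistically significant.

2.972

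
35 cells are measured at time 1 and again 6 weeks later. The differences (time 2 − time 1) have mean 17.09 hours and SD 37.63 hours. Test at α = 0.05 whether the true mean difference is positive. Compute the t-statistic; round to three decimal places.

2.687

H0: μ_d = 0; H1: μ_d > 0 (paired t-test on the differences, right-tailed).
t = d̄/(s_d/√n) = 17.09/(37.63/√35) = 2.687
df = n − 1 = 34
p-value = P(T ≥ 2.687) ≈ 0.0055
Since p ≈ 0.0055 < α = 0.05, reject H0; the data support H1.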